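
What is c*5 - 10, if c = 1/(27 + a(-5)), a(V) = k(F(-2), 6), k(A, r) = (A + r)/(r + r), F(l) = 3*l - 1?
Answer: -3170/323 ≈ -9.8142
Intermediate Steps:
F(l) = -1 + 3*l
k(A, r) = (A + r)/(2*r) (k(A, r) = (A + r)/((2*r)) = (A + r)*(1/(2*r)) = (A + r)/(2*r))
a(V) = -1/12 (a(V) = (½)*((-1 + 3*(-2)) + 6)/6 = (½)*(⅙)*((-1 - 6) + 6) = (½)*(⅙)*(-7 + 6) = (½)*(⅙)*(-1) = -1/12)
c = 12/323 (c = 1/(27 - 1/12) = 1/(323/12) = 12/323 ≈ 0.037152)
c*5 - 10 = (12/323)*5 - 10 = 60/323 - 10 = -3170/323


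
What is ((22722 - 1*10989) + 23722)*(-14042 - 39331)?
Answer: -1892339715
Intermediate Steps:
((22722 - 1*10989) + 23722)*(-14042 - 39331) = ((22722 - 10989) + 23722)*(-53373) = (11733 + 23722)*(-53373) = 35455*(-53373) = -1892339715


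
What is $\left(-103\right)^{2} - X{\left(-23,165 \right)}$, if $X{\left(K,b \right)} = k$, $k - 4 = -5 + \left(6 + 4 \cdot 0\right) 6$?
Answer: $10574$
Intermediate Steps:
$k = 35$ ($k = 4 - \left(5 - \left(6 + 4 \cdot 0\right) 6\right) = 4 - \left(5 - \left(6 + 0\right) 6\right) = 4 + \left(-5 + 6 \cdot 6\right) = 4 + \left(-5 + 36\right) = 4 + 31 = 35$)
$X{\left(K,b \right)} = 35$
$\left(-103\right)^{2} - X{\left(-23,165 \right)} = \left(-103\right)^{2} - 35 = 10609 - 35 = 10574$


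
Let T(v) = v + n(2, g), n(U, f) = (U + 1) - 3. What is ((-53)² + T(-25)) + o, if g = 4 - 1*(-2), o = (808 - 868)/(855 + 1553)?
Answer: 1675953/602 ≈ 2784.0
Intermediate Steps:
o = -15/602 (o = -60/2408 = -60*1/2408 = -15/602 ≈ -0.024917)
g = 6 (g = 4 + 2 = 6)
n(U, f) = -2 + U (n(U, f) = (1 + U) - 3 = -2 + U)
T(v) = v (T(v) = v + (-2 + 2) = v + 0 = v)
((-53)² + T(-25)) + o = ((-53)² - 25) - 15/602 = (2809 - 25) - 15/602 = 2784 - 15/602 = 1675953/602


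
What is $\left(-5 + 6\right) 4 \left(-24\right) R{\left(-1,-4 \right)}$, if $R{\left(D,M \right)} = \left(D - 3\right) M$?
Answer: $-1536$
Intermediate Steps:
$R{\left(D,M \right)} = M \left(-3 + D\right)$ ($R{\left(D,M \right)} = \left(-3 + D\right) M = M \left(-3 + D\right)$)
$\left(-5 + 6\right) 4 \left(-24\right) R{\left(-1,-4 \right)} = \left(-5 + 6\right) 4 \left(-24\right) \left(- 4 \left(-3 - 1\right)\right) = 1 \cdot 4 \left(-24\right) \left(\left(-4\right) \left(-4\right)\right) = 4 \left(-24\right) 16 = \left(-96\right) 16 = -1536$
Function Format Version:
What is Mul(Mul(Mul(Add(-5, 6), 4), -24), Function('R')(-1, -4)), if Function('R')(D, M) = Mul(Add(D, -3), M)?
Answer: -1536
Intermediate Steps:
Function('R')(D, M) = Mul(M, Add(-3, D)) (Function('R')(D, M) = Mul(Add(-3, D), M) = Mul(M, Add(-3, D)))
Mul(Mul(Mul(Add(-5, 6), 4), -24), Function('R')(-1, -4)) = Mul(Mul(Mul(Add(-5, 6), 4), -24), Mul(-4, Add(-3, -1))) = Mul(Mul(Mul(1, 4), -24), Mul(-4, -4)) = Mul(Mul(4, -24), 16) = Mul(-96, 16) = -1536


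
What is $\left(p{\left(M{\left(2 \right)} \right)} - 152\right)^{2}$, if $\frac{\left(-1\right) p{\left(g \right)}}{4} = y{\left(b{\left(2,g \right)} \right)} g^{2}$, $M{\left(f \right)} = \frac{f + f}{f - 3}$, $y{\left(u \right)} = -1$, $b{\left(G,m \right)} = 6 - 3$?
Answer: $7744$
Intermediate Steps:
$b{\left(G,m \right)} = 3$ ($b{\left(G,m \right)} = 6 - 3 = 3$)
$M{\left(f \right)} = \frac{2 f}{-3 + f}$
$p{\left(g \right)} = 4 g^{2}$ ($p{\left(g \right)} = - 4 \left(- g^{2}\right) = 4 g^{2}$)
$\left(p{\left(M{\left(2 \right)} \right)} - 152\right)^{2} = \left(4 \left(2 \cdot 2 \frac{1}{-3 + 2}\right)^{2} - 152\right)^{2} = \left(4 \left(2 \cdot 2 \frac{1}{-1}\right)^{2} - 152\right)^{2} = \left(4 \left(2 \cdot 2 \left(-1\right)\right)^{2} - 152\right)^{2} = \left(4 \left(-4\right)^{2} - 152\right)^{2} = \left(4 \cdot 16 - 152\right)^{2} = \left(64 - 152\right)^{2} = \left(-88\right)^{2} = 7744$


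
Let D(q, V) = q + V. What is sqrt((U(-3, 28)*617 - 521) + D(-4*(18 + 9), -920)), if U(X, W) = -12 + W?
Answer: sqrt(8323) ≈ 91.230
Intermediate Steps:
D(q, V) = V + q
sqrt((U(-3, 28)*617 - 521) + D(-4*(18 + 9), -920)) = sqrt(((-12 + 28)*617 - 521) + (-920 - 4*(18 + 9))) = sqrt((16*617 - 521) + (-920 - 4*27)) = sqrt((9872 - 521) + (-920 - 108)) = sqrt(9351 - 1028) = sqrt(8323)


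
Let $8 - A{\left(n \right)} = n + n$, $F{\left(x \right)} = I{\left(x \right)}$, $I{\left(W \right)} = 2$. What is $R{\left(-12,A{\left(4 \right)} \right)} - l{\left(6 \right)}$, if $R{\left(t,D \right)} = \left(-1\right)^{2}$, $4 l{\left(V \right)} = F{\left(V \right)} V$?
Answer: $-2$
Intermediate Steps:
$F{\left(x \right)} = 2$
$A{\left(n \right)} = 8 - 2 n$ ($A{\left(n \right)} = 8 - \left(n + n\right) = 8 - 2 n$)
$l{\left(V \right)} = \frac{V}{2}$ ($l{\left(V \right)} = \frac{2 V}{4} = \frac{V}{2}$)
$R{\left(t,D \right)} = 1$
$R{\left(-12,A{\left(4 \right)} \right)} - l{\left(6 \right)} = 1 - \frac{1}{2} \cdot 6 = 1 - 3 = -2$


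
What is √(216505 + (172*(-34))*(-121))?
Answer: √924113 ≈ 961.31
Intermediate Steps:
√(216505 + (172*(-34))*(-121)) = √(216505 - 5848*(-121)) = √(216505 + 707608) = √924113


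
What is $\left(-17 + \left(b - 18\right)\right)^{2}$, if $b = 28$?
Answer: $49$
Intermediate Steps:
$\left(-17 + \left(b - 18\right)\right)^{2} = \left(-17 + \left(28 - 18\right)\right)^{2} = \left(-17 + 10\right)^{2} = \left(-7\right)^{2} = 49$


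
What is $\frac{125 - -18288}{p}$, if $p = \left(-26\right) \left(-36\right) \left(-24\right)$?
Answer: $- \frac{18413}{22464} \approx -0.81967$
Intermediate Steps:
$p = -22464$ ($p = 936 \left(-24\right) = -22464$)
$\frac{125 - -18288}{p} = \frac{125 - -18288}{-22464} = \left(125 + 18288\right) \left(- \frac{1}{22464}\right) = 18413 \left(- \frac{1}{22464}\right) = - \frac{18413}{22464}$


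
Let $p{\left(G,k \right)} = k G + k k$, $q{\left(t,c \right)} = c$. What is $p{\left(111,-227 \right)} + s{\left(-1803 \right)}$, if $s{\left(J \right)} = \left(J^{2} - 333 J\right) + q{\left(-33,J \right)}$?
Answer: $3875737$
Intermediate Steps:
$p{\left(G,k \right)} = k^{2} + G k$ ($p{\left(G,k \right)} = G k + k^{2} = k^{2} + G k$)
$s{\left(J \right)} = J^{2} - 332 J$ ($s{\left(J \right)} = \left(J^{2} - 333 J\right) + J = J^{2} - 332 J$)
$p{\left(111,-227 \right)} + s{\left(-1803 \right)} = - 227 \left(111 - 227\right) - 1803 \left(-332 - 1803\right) = \left(-227\right) \left(-116\right) - -3849405 = 26332 + 3849405 = 3875737$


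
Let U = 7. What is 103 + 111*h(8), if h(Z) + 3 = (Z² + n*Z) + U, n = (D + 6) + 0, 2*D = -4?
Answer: 11203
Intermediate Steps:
D = -2 (D = (½)*(-4) = -2)
n = 4 (n = (-2 + 6) + 0 = 4 + 0 = 4)
h(Z) = 4 + Z² + 4*Z (h(Z) = -3 + ((Z² + 4*Z) + 7) = -3 + (7 + Z² + 4*Z) = 4 + Z² + 4*Z)
103 + 111*h(8) = 103 + 111*(4 + 8² + 4*8) = 103 + 111*(4 + 64 + 32) = 103 + 111*100 = 103 + 11100 = 11203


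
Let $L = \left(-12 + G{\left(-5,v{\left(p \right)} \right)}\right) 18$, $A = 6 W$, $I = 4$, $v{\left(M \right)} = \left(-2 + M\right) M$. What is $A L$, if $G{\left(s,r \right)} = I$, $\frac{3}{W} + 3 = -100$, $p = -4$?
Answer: $\frac{2592}{103} \approx 25.165$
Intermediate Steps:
$W = - \frac{3}{103}$ ($W = \frac{3}{-3 - 100} = \frac{3}{-103} = 3 \left(- \frac{1}{103}\right) = - \frac{3}{103} \approx -0.029126$)
$v{\left(M \right)} = M \left(-2 + M\right)$
$G{\left(s,r \right)} = 4$
$A = - \frac{18}{103}$ ($A = 6 \left(- \frac{3}{103}\right) = - \frac{18}{103} \approx -0.17476$)
$L = -144$ ($L = \left(-12 + 4\right) 18 = \left(-8\right) 18 = -144$)
$A L = \left(- \frac{18}{103}\right) \left(-144\right) = \frac{2592}{103}$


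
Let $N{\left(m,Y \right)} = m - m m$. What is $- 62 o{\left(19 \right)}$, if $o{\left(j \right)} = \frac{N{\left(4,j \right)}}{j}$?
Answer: $\frac{744}{19} \approx 39.158$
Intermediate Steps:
$N{\left(m,Y \right)} = m - m^{2}$
$o{\left(j \right)} = - \frac{12}{j}$ ($o{\left(j \right)} = \frac{4 \left(1 - 4\right)}{j} = \frac{4 \left(-3\right)}{j} = - \frac{12}{j}$)
$- 62 o{\left(19 \right)} = - 62 \left(- \frac{12}{19}\right) = - 62 \left(\left(-12\right) \frac{1}{19}\right) = \left(-62\right) \left(- \frac{12}{19}\right) = \frac{744}{19}$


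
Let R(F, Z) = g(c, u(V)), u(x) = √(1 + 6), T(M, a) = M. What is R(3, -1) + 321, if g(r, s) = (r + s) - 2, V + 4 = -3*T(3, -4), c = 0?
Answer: 319 + √7 ≈ 321.65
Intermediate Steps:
V = -13 (V = -4 - 3*3 = -4 - 9 = -13)
u(x) = √7
g(r, s) = -2 + r + s
R(F, Z) = -2 + √7 (R(F, Z) = -2 + 0 + √7 = -2 + √7)
R(3, -1) + 321 = (-2 + √7) + 321 = 319 + √7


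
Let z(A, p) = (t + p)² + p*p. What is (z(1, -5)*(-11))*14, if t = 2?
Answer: -5236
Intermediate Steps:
z(A, p) = p² + (2 + p)² (z(A, p) = (2 + p)² + p*p = (2 + p)² + p² = p² + (2 + p)²)
(z(1, -5)*(-11))*14 = (((-5)² + (2 - 5)²)*(-11))*14 = ((25 + (-3)²)*(-11))*14 = ((25 + 9)*(-11))*14 = (34*(-11))*14 = -374*14 = -5236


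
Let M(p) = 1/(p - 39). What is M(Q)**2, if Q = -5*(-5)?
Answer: 1/196 ≈ 0.0051020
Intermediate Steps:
Q = 25
M(p) = 1/(-39 + p)
M(Q)**2 = (1/(-39 + 25))**2 = (1/(-14))**2 = (-1/14)**2 = 1/196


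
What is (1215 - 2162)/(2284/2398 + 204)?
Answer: -1135453/245738 ≈ -4.6206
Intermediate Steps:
(1215 - 2162)/(2284/2398 + 204) = -947/(2284*(1/2398) + 204) = -947/(1142/1199 + 204) = -947/245738/1199 = -947*1199/245738 = -1135453/245738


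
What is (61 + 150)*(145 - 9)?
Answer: 28696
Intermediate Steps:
(61 + 150)*(145 - 9) = 211*136 = 28696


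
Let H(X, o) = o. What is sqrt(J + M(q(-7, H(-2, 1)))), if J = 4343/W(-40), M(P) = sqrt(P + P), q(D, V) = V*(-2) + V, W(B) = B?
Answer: sqrt(-43430 + 400*I*sqrt(2))/20 ≈ 0.06786 + 10.42*I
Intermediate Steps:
q(D, V) = -V (q(D, V) = -2*V + V = -V)
M(P) = sqrt(2)*sqrt(P) (M(P) = sqrt(2*P) = sqrt(2)*sqrt(P))
J = -4343/40 (J = 4343/(-40) = 4343*(-1/40) = -4343/40 ≈ -108.57)
sqrt(J + M(q(-7, H(-2, 1)))) = sqrt(-4343/40 + sqrt(2)*sqrt(-1*1)) = sqrt(-4343/40 + sqrt(2)*sqrt(-1)) = sqrt(-4343/40 + sqrt(2)*I) = sqrt(-4343/40 + I*sqrt(2))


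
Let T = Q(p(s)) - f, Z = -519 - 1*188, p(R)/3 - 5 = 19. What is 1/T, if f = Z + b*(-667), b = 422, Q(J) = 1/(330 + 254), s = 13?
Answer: 584/164793705 ≈ 3.5438e-6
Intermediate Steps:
p(R) = 72 (p(R) = 15 + 3*19 = 15 + 57 = 72)
Z = -707 (Z = -519 - 188 = -707)
Q(J) = 1/584
f = -282181 (f = -707 + 422*(-667) = -707 - 281474 = -282181)
T = 164793705/584 (T = 1/584 - 1*(-282181) = 1/584 + 282181 = 164793705/584 ≈ 2.8218e+5)
1/T = 1/(164793705/584) = 584/164793705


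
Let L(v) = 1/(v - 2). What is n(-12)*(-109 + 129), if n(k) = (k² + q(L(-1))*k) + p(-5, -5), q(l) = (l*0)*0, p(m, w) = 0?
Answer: 2880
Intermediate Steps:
L(v) = 1/(-2 + v)
q(l) = 0 (q(l) = 0*0 = 0)
n(k) = k² (n(k) = (k² + 0*k) + 0 = (k² + 0) + 0 = k² + 0 = k²)
n(-12)*(-109 + 129) = (-12)²*(-109 + 129) = 144*20 = 2880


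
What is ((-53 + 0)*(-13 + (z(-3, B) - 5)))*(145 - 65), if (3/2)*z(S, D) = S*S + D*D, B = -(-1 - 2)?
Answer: 25440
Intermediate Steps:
B = 3 (B = -1*(-3) = 3)
z(S, D) = 2*D²/3 + 2*S²/3 (z(S, D) = 2*(S*S + D*D)/3 = 2*(S² + D²)/3 = 2*(D² + S²)/3 = 2*D²/3 + 2*S²/3)
((-53 + 0)*(-13 + (z(-3, B) - 5)))*(145 - 65) = ((-53 + 0)*(-13 + (((⅔)*3² + (⅔)*(-3)²) - 5)))*(145 - 65) = -53*(-13 + (((⅔)*9 + (⅔)*9) - 5))*80 = -53*(-13 + ((6 + 6) - 5))*80 = -53*(-13 + (12 - 5))*80 = -53*(-13 + 7)*80 = -53*(-6)*80 = 318*80 = 25440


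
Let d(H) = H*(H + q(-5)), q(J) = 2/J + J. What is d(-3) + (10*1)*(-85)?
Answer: -4124/5 ≈ -824.80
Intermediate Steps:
q(J) = J + 2/J
d(H) = H*(-27/5 + H) (d(H) = H*(H + (-5 + 2/(-5))) = H*(H + (-5 + 2*(-⅕))) = H*(H + (-5 - ⅖)) = H*(H - 27/5) = H*(-27/5 + H))
d(-3) + (10*1)*(-85) = (⅕)*(-3)*(-27 + 5*(-3)) + (10*1)*(-85) = (⅕)*(-3)*(-27 - 15) + 10*(-85) = (⅕)*(-3)*(-42) - 850 = 126/5 - 850 = -4124/5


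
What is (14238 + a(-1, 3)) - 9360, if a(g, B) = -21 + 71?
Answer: 4928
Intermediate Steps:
a(g, B) = 50
(14238 + a(-1, 3)) - 9360 = (14238 + 50) - 9360 = 14288 - 9360 = 4928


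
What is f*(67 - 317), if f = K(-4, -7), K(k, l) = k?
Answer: 1000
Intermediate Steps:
f = -4
f*(67 - 317) = -4*(67 - 317) = -4*(-250) = 1000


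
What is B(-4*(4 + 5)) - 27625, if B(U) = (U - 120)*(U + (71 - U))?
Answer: -38701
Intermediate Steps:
B(U) = -8520 + 71*U (B(U) = (-120 + U)*71 = -8520 + 71*U)
B(-4*(4 + 5)) - 27625 = (-8520 + 71*(-4*(4 + 5))) - 27625 = (-8520 + 71*(-4*9)) - 27625 = (-8520 + 71*(-36)) - 27625 = (-8520 - 2556) - 27625 = -11076 - 27625 = -38701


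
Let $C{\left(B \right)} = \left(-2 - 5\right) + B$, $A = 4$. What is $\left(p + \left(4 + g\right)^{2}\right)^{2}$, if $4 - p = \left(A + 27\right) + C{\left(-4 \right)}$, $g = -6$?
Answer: $144$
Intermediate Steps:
$C{\left(B \right)} = -7 + B$
$p = -16$ ($p = 4 - \left(\left(4 + 27\right) - 11\right) = 4 - \left(31 - 11\right) = 4 - 20 = -16$)
$\left(p + \left(4 + g\right)^{2}\right)^{2} = \left(-16 + \left(4 - 6\right)^{2}\right)^{2} = \left(-16 + \left(-2\right)^{2}\right)^{2} = \left(-16 + 4\right)^{2} = \left(-12\right)^{2} = 144$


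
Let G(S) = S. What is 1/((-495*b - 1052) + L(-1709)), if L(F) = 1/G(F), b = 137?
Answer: -1709/117693704 ≈ -1.4521e-5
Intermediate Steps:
L(F) = 1/F
1/((-495*b - 1052) + L(-1709)) = 1/((-495*137 - 1052) + 1/(-1709)) = 1/((-67815 - 1052) - 1/1709) = 1/(-68867 - 1/1709) = 1/(-117693704/1709) = -1709/117693704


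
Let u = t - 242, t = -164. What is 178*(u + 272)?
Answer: -23852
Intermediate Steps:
u = -406 (u = -164 - 242 = -406)
178*(u + 272) = 178*(-406 + 272) = 178*(-134) = -23852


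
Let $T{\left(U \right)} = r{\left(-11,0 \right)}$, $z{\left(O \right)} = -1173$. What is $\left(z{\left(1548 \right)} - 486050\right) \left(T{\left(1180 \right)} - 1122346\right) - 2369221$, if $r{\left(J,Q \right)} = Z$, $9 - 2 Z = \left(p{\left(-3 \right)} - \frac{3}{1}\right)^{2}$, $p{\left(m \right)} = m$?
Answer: $\frac{1093673986895}{2} \approx 5.4684 \cdot 10^{11}$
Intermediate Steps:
$Z = - \frac{27}{2}$ ($Z = \frac{9}{2} - \frac{\left(-3 - \frac{3}{1}\right)^{2}}{2} = \frac{9}{2} - \frac{\left(-3 - 3\right)^{2}}{2} = \frac{9}{2} - \frac{\left(-6\right)^{2}}{2} = \frac{9}{2} - 18 = - \frac{27}{2} \approx -13.5$)
$r{\left(J,Q \right)} = - \frac{27}{2}$
$T{\left(U \right)} = - \frac{27}{2}$
$\left(z{\left(1548 \right)} - 486050\right) \left(T{\left(1180 \right)} - 1122346\right) - 2369221 = \left(-1173 - 486050\right) \left(- \frac{27}{2} - 1122346\right) - 2369221 = \left(-487223\right) \left(- \frac{2244719}{2}\right) - 2369221 = \frac{1093678725337}{2} - 2369221 = \frac{1093673986895}{2}$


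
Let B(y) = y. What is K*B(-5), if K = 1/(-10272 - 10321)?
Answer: 5/20593 ≈ 0.00024280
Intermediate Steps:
K = -1/20593 (K = 1/(-20593) = -1/20593 ≈ -4.8560e-5)
K*B(-5) = -1/20593*(-5) = 5/20593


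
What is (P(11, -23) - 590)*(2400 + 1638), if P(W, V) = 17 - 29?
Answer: -2430876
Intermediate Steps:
P(W, V) = -12
(P(11, -23) - 590)*(2400 + 1638) = (-12 - 590)*(2400 + 1638) = -602*4038 = -2430876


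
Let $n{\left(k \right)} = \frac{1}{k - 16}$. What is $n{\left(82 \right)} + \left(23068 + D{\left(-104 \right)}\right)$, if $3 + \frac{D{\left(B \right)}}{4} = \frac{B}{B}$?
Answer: $\frac{1521961}{66} \approx 23060.0$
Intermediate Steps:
$D{\left(B \right)} = -8$ ($D{\left(B \right)} = -12 + 4 \frac{B}{B} = -12 + 4 \cdot 1 = -12 + 4 = -8$)
$n{\left(k \right)} = \frac{1}{-16 + k}$
$n{\left(82 \right)} + \left(23068 + D{\left(-104 \right)}\right) = \frac{1}{-16 + 82} + \left(23068 - 8\right) = \frac{1}{66} + 23060 = \frac{1521961}{66}$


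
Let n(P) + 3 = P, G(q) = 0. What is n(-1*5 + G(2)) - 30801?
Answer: -30809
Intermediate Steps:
n(P) = -3 + P
n(-1*5 + G(2)) - 30801 = (-3 + (-1*5 + 0)) - 30801 = (-3 + (-5 + 0)) - 30801 = (-3 - 5) - 30801 = -8 - 30801 = -30809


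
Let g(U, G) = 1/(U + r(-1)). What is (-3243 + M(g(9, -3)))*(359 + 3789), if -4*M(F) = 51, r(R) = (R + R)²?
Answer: -13504851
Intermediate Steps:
r(R) = 4*R² (r(R) = (2*R)² = 4*R²)
g(U, G) = 1/(4 + U) (g(U, G) = 1/(U + 4*(-1)²) = 1/(U + 4*1) = 1/(U + 4) = 1/(4 + U))
M(F) = -51/4 (M(F) = -¼*51 = -51/4)
(-3243 + M(g(9, -3)))*(359 + 3789) = (-3243 - 51/4)*(359 + 3789) = -13023/4*4148 = -13504851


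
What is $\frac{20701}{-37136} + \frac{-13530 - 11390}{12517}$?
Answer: $- \frac{1184543537}{464831312} \approx -2.5483$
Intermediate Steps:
$\frac{20701}{-37136} + \frac{-13530 - 11390}{12517} = 20701 \left(- \frac{1}{37136}\right) + \left(-13530 - 11390\right) \frac{1}{12517} = - \frac{20701}{37136} - \frac{24920}{12517} = - \frac{1184543537}{464831312}$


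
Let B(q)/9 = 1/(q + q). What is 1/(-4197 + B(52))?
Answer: -104/436479 ≈ -0.00023827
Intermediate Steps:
B(q) = 9/(2*q) (B(q) = 9/(q + q) = 9/((2*q)) = 9*(1/(2*q)) = 9/(2*q))
1/(-4197 + B(52)) = 1/(-4197 + (9/2)/52) = 1/(-4197 + (9/2)*(1/52)) = 1/(-4197 + 9/104) = 1/(-436479/104) = -104/436479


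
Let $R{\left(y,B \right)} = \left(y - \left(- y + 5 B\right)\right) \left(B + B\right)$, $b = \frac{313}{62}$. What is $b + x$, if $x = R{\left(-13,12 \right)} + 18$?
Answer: $- \frac{126539}{62} \approx -2041.0$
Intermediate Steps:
$b = \frac{313}{62}$ ($b = 313 \cdot \frac{1}{62} = \frac{313}{62} \approx 5.0484$)
$R{\left(y,B \right)} = 2 B \left(- 5 B + 2 y\right)$ ($R{\left(y,B \right)} = \left(- 5 B + 2 y\right) 2 B = 2 B \left(- 5 B + 2 y\right)$)
$x = -2046$ ($x = 2 \cdot 12 \left(\left(-5\right) 12 + 2 \left(-13\right)\right) + 18 = 2 \cdot 12 \left(-60 - 26\right) + 18 = 2 \cdot 12 \left(-86\right) + 18 = -2064 + 18 = -2046$)
$b + x = \frac{313}{62} - 2046 = - \frac{126539}{62}$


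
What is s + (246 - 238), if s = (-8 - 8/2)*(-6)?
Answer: 80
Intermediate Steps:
s = 72 (s = (-8 - 8*½)*(-6) = (-8 - 4)*(-6) = -12*(-6) = 72)
s + (246 - 238) = 72 + (246 - 238) = 72 + 8 = 80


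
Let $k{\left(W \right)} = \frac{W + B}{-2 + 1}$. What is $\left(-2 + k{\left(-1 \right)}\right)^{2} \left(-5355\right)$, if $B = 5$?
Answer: $-192780$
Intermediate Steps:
$k{\left(W \right)} = -5 - W$ ($k{\left(W \right)} = \frac{W + 5}{-2 + 1} = \frac{5 + W}{-1} = \left(5 + W\right) \left(-1\right) = -5 - W$)
$\left(-2 + k{\left(-1 \right)}\right)^{2} \left(-5355\right) = \left(-2 - 4\right)^{2} \left(-5355\right) = \left(-6\right)^{2} \left(-5355\right) = 36 \left(-5355\right) = -192780$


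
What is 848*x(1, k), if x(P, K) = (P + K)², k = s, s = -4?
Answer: 7632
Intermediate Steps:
k = -4
x(P, K) = (K + P)²
848*x(1, k) = 848*(-4 + 1)² = 848*(-3)² = 848*9 = 7632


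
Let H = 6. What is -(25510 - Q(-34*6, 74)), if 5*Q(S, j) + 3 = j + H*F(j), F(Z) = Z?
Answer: -25407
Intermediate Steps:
Q(S, j) = -⅗ + 7*j/5 (Q(S, j) = -⅗ + (j + 6*j)/5 = -⅗ + (7*j)/5 = -⅗ + 7*j/5)
-(25510 - Q(-34*6, 74)) = -(25510 - (-⅗ + (7/5)*74)) = -(25510 - (-⅗ + 518/5)) = -(25510 - 1*103) = -(25510 - 103) = -1*25407 = -25407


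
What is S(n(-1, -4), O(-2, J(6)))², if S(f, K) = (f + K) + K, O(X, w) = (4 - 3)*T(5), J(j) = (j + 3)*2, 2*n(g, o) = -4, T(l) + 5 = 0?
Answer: 144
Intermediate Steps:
T(l) = -5 (T(l) = -5 + 0 = -5)
n(g, o) = -2 (n(g, o) = (½)*(-4) = -2)
J(j) = 6 + 2*j (J(j) = (3 + j)*2 = 6 + 2*j)
O(X, w) = -5 (O(X, w) = (4 - 3)*(-5) = 1*(-5) = -5)
S(f, K) = f + 2*K (S(f, K) = (K + f) + K = f + 2*K)
S(n(-1, -4), O(-2, J(6)))² = (-2 + 2*(-5))² = (-2 - 10)² = (-12)² = 144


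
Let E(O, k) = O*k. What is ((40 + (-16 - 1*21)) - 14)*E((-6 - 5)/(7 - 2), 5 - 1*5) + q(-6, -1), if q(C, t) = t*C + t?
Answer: 5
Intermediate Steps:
q(C, t) = t + C*t (q(C, t) = C*t + t = t + C*t)
((40 + (-16 - 1*21)) - 14)*E((-6 - 5)/(7 - 2), 5 - 1*5) + q(-6, -1) = ((40 + (-16 - 1*21)) - 14)*(((-6 - 5)/(7 - 2))*(5 - 1*5)) - (1 - 6) = ((40 + (-16 - 21)) - 14)*((-11/5)*(5 - 5)) - 1*(-5) = ((40 - 37) - 14)*(-11*⅕*0) + 5 = (3 - 14)*(-11/5*0) + 5 = -11*0 + 5 = 0 + 5 = 5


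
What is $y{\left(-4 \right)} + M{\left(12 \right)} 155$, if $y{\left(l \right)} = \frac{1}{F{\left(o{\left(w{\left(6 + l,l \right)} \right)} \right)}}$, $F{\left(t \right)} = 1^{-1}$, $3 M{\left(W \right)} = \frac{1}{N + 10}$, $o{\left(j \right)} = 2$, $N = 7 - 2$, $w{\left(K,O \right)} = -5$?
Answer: $\frac{40}{9} \approx 4.4444$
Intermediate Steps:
$N = 5$ ($N = 7 - 2 = 5$)
$M{\left(W \right)} = \frac{1}{45}$ ($M{\left(W \right)} = \frac{1}{3 \left(5 + 10\right)} = \frac{1}{3 \cdot 15} = \frac{1}{3} \cdot \frac{1}{15} = \frac{1}{45}$)
$F{\left(t \right)} = 1$
$y{\left(l \right)} = 1$ ($y{\left(l \right)} = 1^{-1} = 1$)
$y{\left(-4 \right)} + M{\left(12 \right)} 155 = 1 + \frac{1}{45} \cdot 155 = 1 + \frac{31}{9} = \frac{40}{9}$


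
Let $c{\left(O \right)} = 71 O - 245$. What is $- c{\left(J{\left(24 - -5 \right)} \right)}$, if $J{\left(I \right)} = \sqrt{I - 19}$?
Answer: $245 - 71 \sqrt{10} \approx 20.478$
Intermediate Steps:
$J{\left(I \right)} = \sqrt{-19 + I}$
$c{\left(O \right)} = -245 + 71 O$
$- c{\left(J{\left(24 - -5 \right)} \right)} = - (-245 + 71 \sqrt{-19 + \left(24 - -5\right)}) = - (-245 + 71 \sqrt{-19 + \left(24 + 5\right)}) = - (-245 + 71 \sqrt{-19 + 29}) = - (-245 + 71 \sqrt{10}) = 245 - 71 \sqrt{10}$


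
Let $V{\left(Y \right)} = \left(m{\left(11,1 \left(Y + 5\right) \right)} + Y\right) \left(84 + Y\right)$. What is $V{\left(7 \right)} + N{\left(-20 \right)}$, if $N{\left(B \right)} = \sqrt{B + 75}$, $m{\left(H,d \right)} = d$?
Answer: $1729 + \sqrt{55} \approx 1736.4$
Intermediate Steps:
$V{\left(Y \right)} = \left(5 + 2 Y\right) \left(84 + Y\right)$ ($V{\left(Y \right)} = \left(1 \left(Y + 5\right) + Y\right) \left(84 + Y\right) = \left(1 \left(5 + Y\right) + Y\right) \left(84 + Y\right) = \left(\left(5 + Y\right) + Y\right) \left(84 + Y\right) = \left(5 + 2 Y\right) \left(84 + Y\right)$)
$N{\left(B \right)} = \sqrt{75 + B}$
$V{\left(7 \right)} + N{\left(-20 \right)} = \left(420 + 2 \cdot 7^{2} + 173 \cdot 7\right) + \sqrt{75 - 20} = \left(420 + 2 \cdot 49 + 1211\right) + \sqrt{55} = \left(420 + 98 + 1211\right) + \sqrt{55} = 1729 + \sqrt{55}$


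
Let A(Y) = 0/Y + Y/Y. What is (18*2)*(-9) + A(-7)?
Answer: -323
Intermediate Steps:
A(Y) = 1 (A(Y) = 0 + 1 = 1)
(18*2)*(-9) + A(-7) = (18*2)*(-9) + 1 = 36*(-9) + 1 = -324 + 1 = -323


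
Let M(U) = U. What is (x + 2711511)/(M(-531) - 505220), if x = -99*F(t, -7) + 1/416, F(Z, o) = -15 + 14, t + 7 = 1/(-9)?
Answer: -1128029761/210392416 ≈ -5.3615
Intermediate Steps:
t = -64/9 (t = -7 + 1/(-9) = -7 - 1/9 = -64/9 ≈ -7.1111)
F(Z, o) = -1
x = 41185/416 (x = -99*(-1) + 1/416 = 99 + 1/416 = 41185/416 ≈ 99.002)
(x + 2711511)/(M(-531) - 505220) = (41185/416 + 2711511)/(-531 - 505220) = (1128029761/416)/(-505751) = (1128029761/416)*(-1/505751) = -1128029761/210392416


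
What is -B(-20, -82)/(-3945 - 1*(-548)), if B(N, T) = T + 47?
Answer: -35/3397 ≈ -0.010303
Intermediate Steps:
B(N, T) = 47 + T
-B(-20, -82)/(-3945 - 1*(-548)) = -(47 - 82)/(-3945 - 1*(-548)) = -(-35)/(-3945 + 548) = -(-35)/(-3397) = -(-35)*(-1)/3397 = -1*35/3397 = -35/3397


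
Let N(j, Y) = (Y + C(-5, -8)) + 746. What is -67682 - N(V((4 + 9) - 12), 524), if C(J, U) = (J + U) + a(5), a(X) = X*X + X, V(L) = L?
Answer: -68969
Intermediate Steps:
a(X) = X + X² (a(X) = X² + X = X + X²)
C(J, U) = 30 + J + U (C(J, U) = (J + U) + 5*(1 + 5) = (J + U) + 5*6 = (J + U) + 30 = 30 + J + U)
N(j, Y) = 763 + Y (N(j, Y) = (Y + (30 - 5 - 8)) + 746 = (Y + 17) + 746 = (17 + Y) + 746 = 763 + Y)
-67682 - N(V((4 + 9) - 12), 524) = -67682 - (763 + 524) = -67682 - 1*1287 = -67682 - 1287 = -68969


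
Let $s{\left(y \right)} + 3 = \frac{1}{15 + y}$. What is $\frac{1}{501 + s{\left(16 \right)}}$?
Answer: $\frac{31}{15439} \approx 0.0020079$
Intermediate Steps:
$s{\left(y \right)} = -3 + \frac{1}{15 + y}$
$\frac{1}{501 + s{\left(16 \right)}} = \frac{1}{501 + \frac{-44 - 48}{15 + 16}} = \frac{1}{501 + \frac{-44 - 48}{31}} = \frac{1}{501 + \frac{1}{31} \left(-92\right)} = \frac{1}{501 - \frac{92}{31}} = \frac{1}{\frac{15439}{31}} = \frac{31}{15439}$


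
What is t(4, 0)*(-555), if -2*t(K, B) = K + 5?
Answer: 4995/2 ≈ 2497.5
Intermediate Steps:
t(K, B) = -5/2 - K/2 (t(K, B) = -(K + 5)/2 = -(5 + K)/2 = -5/2 - K/2)
t(4, 0)*(-555) = (-5/2 - 1/2*4)*(-555) = (-5/2 - 2)*(-555) = -9/2*(-555) = 4995/2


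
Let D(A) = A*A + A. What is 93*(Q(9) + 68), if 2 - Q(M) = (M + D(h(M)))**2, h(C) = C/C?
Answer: -4743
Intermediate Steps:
h(C) = 1
D(A) = A + A**2 (D(A) = A**2 + A = A + A**2)
Q(M) = 2 - (2 + M)**2 (Q(M) = 2 - (M + 1*(1 + 1))**2 = 2 - (M + 1*2)**2 = 2 - (M + 2)**2 = 2 - (2 + M)**2)
93*(Q(9) + 68) = 93*((2 - (2 + 9)**2) + 68) = 93*((2 - 1*11**2) + 68) = 93*((2 - 1*121) + 68) = 93*((2 - 121) + 68) = 93*(-119 + 68) = 93*(-51) = -4743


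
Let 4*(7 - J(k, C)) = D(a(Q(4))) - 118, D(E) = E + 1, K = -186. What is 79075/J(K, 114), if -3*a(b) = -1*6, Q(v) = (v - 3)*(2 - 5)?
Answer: 316300/143 ≈ 2211.9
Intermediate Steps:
Q(v) = 9 - 3*v (Q(v) = (-3 + v)*(-3) = 9 - 3*v)
a(b) = 2 (a(b) = -(-1)*6/3 = -⅓*(-6) = 2)
D(E) = 1 + E
J(k, C) = 143/4 (J(k, C) = 7 - ((1 + 2) - 118)/4 = 7 - (3 - 118)/4 = 7 - ¼*(-115) = 7 + 115/4 = 143/4)
79075/J(K, 114) = 79075/(143/4) = 79075*(4/143) = 316300/143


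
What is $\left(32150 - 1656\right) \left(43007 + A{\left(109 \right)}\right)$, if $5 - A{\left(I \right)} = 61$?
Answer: $1309747794$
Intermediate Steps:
$A{\left(I \right)} = -56$ ($A{\left(I \right)} = 5 - 61 = -56$)
$\left(32150 - 1656\right) \left(43007 + A{\left(109 \right)}\right) = \left(32150 - 1656\right) \left(43007 - 56\right) = 30494 \cdot 42951 = 1309747794$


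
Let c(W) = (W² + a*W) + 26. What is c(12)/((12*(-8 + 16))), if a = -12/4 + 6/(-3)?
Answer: 55/48 ≈ 1.1458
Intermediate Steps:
a = -5 (a = -12*¼ + 6*(-⅓) = -3 - 2 = -5)
c(W) = 26 + W² - 5*W (c(W) = (W² - 5*W) + 26 = 26 + W² - 5*W)
c(12)/((12*(-8 + 16))) = (26 + 12² - 5*12)/((12*(-8 + 16))) = (26 + 144 - 60)/((12*8)) = 110/96 = 110*(1/96) = 55/48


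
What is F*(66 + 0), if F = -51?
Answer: -3366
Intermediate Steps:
F*(66 + 0) = -51*(66 + 0) = -51*66 = -3366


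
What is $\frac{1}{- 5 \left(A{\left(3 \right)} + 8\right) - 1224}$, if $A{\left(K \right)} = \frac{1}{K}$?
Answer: $- \frac{3}{3797} \approx -0.0007901$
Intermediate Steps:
$\frac{1}{- 5 \left(A{\left(3 \right)} + 8\right) - 1224} = \frac{1}{- 5 \left(\frac{1}{3} + 8\right) - 1224} = \frac{1}{\left(-5\right) \frac{25}{3} - 1224} = \frac{1}{- \frac{125}{3} - 1224} = \frac{1}{- \frac{3797}{3}} = - \frac{3}{3797}$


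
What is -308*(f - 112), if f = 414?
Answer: -93016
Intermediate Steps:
-308*(f - 112) = -308*(414 - 112) = -308*302 = -93016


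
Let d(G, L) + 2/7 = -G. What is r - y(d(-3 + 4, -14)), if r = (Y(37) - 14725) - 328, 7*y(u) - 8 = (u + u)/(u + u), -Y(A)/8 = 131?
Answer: -112716/7 ≈ -16102.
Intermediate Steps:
d(G, L) = -2/7 - G
Y(A) = -1048 (Y(A) = -8*131 = -1048)
y(u) = 9/7 (y(u) = 8/7 + ((u + u)/(u + u))/7 = 8/7 + ((2*u)/((2*u)))/7 = 8/7 + ((2*u)*(1/(2*u)))/7 = 8/7 + (1/7)*1 = 8/7 + 1/7 = 9/7)
r = -16101 (r = (-1048 - 14725) - 328 = -15773 - 328 = -16101)
r - y(d(-3 + 4, -14)) = -16101 - 1*9/7 = -16101 - 9/7 = -112716/7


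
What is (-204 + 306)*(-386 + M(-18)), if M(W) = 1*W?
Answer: -41208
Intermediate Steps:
M(W) = W
(-204 + 306)*(-386 + M(-18)) = (-204 + 306)*(-386 - 18) = 102*(-404) = -41208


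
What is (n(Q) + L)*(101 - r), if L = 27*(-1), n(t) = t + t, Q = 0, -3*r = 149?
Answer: -4068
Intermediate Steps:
r = -149/3 (r = -⅓*149 = -149/3 ≈ -49.667)
n(t) = 2*t
L = -27
(n(Q) + L)*(101 - r) = (2*0 - 27)*(101 - 1*(-149/3)) = (0 - 27)*(101 + 149/3) = -27*452/3 = -4068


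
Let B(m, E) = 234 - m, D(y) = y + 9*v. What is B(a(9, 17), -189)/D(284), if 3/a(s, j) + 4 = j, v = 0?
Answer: 3039/3692 ≈ 0.82313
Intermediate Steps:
a(s, j) = 3/(-4 + j)
D(y) = y (D(y) = y + 9*0 = y + 0 = y)
B(a(9, 17), -189)/D(284) = (234 - 3/(-4 + 17))/284 = (234 - 3/13)*(1/284) = (3039/13)*(1/284) = 3039/3692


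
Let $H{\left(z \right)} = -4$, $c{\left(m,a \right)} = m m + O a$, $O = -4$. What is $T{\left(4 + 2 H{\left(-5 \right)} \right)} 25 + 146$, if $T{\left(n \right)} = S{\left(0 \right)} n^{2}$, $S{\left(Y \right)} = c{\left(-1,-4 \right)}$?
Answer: $6946$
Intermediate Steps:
$c{\left(m,a \right)} = m^{2} - 4 a$ ($c{\left(m,a \right)} = m m - 4 a = m^{2} - 4 a$)
$S{\left(Y \right)} = 17$ ($S{\left(Y \right)} = \left(-1\right)^{2} - -16 = 1 + 16 = 17$)
$T{\left(n \right)} = 17 n^{2}$
$T{\left(4 + 2 H{\left(-5 \right)} \right)} 25 + 146 = 17 \left(4 + 2 \left(-4\right)\right)^{2} \cdot 25 + 146 = 17 \left(4 - 8\right)^{2} \cdot 25 + 146 = 17 \left(-4\right)^{2} \cdot 25 + 146 = 17 \cdot 16 \cdot 25 + 146 = 272 \cdot 25 + 146 = 6800 + 146 = 6946$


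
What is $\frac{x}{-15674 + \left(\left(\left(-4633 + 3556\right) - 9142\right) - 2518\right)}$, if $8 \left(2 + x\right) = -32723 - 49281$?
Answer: $\frac{20505}{56822} \approx 0.36086$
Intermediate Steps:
$x = - \frac{20505}{2}$ ($x = -2 + \frac{-32723 - 49281}{8} = -2 + \frac{1}{8} \left(-82004\right) = -2 - \frac{20501}{2} = - \frac{20505}{2} \approx -10253.0$)
$\frac{x}{-15674 + \left(\left(\left(-4633 + 3556\right) - 9142\right) - 2518\right)} = - \frac{20505}{2 \left(-15674 + \left(\left(\left(-4633 + 3556\right) - 9142\right) - 2518\right)\right)} = - \frac{20505}{2 \left(-15674 - 12737\right)} = - \frac{20505}{2 \left(-28411\right)} = \left(- \frac{20505}{2}\right) \left(- \frac{1}{28411}\right) = \frac{20505}{56822}$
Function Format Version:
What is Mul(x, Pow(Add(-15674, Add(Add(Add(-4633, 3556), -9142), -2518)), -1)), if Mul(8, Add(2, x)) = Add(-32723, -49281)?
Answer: Rational(20505, 56822) ≈ 0.36086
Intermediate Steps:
x = Rational(-20505, 2) (x = Add(-2, Mul(Rational(1, 8), Add(-32723, -49281))) = Add(-2, Mul(Rational(1, 8), -82004)) = Add(-2, Rational(-20501, 2)) = Rational(-20505, 2) ≈ -10253.)
Mul(x, Pow(Add(-15674, Add(Add(Add(-4633, 3556), -9142), -2518)), -1)) = Mul(Rational(-20505, 2), Pow(Add(-15674, Add(Add(Add(-4633, 3556), -9142), -2518)), -1)) = Mul(Rational(-20505, 2), Pow(Add(-15674, Add(Add(-1077, -9142), -2518)), -1)) = Mul(Rational(-20505, 2), Pow(Add(-15674, Add(-10219, -2518)), -1)) = Mul(Rational(-20505, 2), Pow(Add(-15674, -12737), -1)) = Mul(Rational(-20505, 2), Pow(-28411, -1)) = Mul(Rational(-20505, 2), Rational(-1, 28411)) = Rational(20505, 56822)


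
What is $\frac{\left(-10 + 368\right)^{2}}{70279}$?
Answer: $\frac{128164}{70279} \approx 1.8236$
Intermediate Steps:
$\frac{\left(-10 + 368\right)^{2}}{70279} = 358^{2} \cdot \frac{1}{70279} = 128164 \cdot \frac{1}{70279} = \frac{128164}{70279}$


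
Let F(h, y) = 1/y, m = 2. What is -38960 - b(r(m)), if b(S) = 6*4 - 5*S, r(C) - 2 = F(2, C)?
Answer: -77943/2 ≈ -38972.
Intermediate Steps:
r(C) = 2 + 1/C
b(S) = 24 - 5*S
-38960 - b(r(m)) = -38960 - (24 - 5*(2 + 1/2)) = -38960 - (24 - 5*5/2) = -38960 - (24 - 25/2) = -38960 - 1*23/2 = -38960 - 23/2 = -77943/2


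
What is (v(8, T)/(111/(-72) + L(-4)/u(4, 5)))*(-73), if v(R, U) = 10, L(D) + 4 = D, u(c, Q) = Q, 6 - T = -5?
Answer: 87600/377 ≈ 232.36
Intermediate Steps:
T = 11 (T = 6 - 1*(-5) = 6 + 5 = 11)
L(D) = -4 + D
(v(8, T)/(111/(-72) + L(-4)/u(4, 5)))*(-73) = (10/(111/(-72) + (-4 - 4)/5))*(-73) = (10/(111*(-1/72) - 8*⅕))*(-73) = (10/(-37/24 - 8/5))*(-73) = (10/(-377/120))*(-73) = (10*(-120/377))*(-73) = -1200/377*(-73) = 87600/377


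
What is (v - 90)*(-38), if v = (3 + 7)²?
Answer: -380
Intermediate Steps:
v = 100 (v = 10² = 100)
(v - 90)*(-38) = (100 - 90)*(-38) = 10*(-38) = -380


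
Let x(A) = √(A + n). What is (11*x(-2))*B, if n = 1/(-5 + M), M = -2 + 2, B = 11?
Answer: 121*I*√55/5 ≈ 179.47*I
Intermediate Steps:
M = 0
n = -⅕ (n = 1/(-5 + 0) = 1/(-5) = -⅕ ≈ -0.20000)
x(A) = √(-⅕ + A) (x(A) = √(A - ⅕) = √(-⅕ + A))
(11*x(-2))*B = (11*(√(-5 + 25*(-2))/5))*11 = (11*(√(-5 - 50)/5))*11 = (11*(√(-55)/5))*11 = (11*((I*√55)/5))*11 = (11*(I*√55/5))*11 = (11*I*√55/5)*11 = 121*I*√55/5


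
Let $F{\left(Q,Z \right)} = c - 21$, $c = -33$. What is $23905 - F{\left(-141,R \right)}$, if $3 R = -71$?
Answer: $23959$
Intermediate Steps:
$R = - \frac{71}{3}$ ($R = \frac{1}{3} \left(-71\right) = - \frac{71}{3} \approx -23.667$)
$F{\left(Q,Z \right)} = -54$ ($F{\left(Q,Z \right)} = -33 - 21 = -54$)
$23905 - F{\left(-141,R \right)} = 23905 - -54 = 23905 + 54 = 23959$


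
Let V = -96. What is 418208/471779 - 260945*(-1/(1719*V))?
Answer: -7727716309/11122122528 ≈ -0.69481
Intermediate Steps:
418208/471779 - 260945*(-1/(1719*V)) = 418208/471779 - 260945/((-1719*(-96))) = 418208*(1/471779) - 260945/165024 = 59744/67397 - 260945*1/165024 = 59744/67397 - 260945/165024 = -7727716309/11122122528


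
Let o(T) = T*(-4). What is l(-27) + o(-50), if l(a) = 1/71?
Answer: 14201/71 ≈ 200.01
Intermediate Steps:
l(a) = 1/71
o(T) = -4*T
l(-27) + o(-50) = 1/71 - 4*(-50) = 1/71 + 200 = 14201/71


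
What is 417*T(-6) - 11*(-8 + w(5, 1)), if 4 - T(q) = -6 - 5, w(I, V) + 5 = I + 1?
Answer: 6332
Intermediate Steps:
w(I, V) = -4 + I (w(I, V) = -5 + (I + 1) = -5 + (1 + I) = -4 + I)
T(q) = 15 (T(q) = 4 - (-6 - 5) = 4 - 1*(-11) = 4 + 11 = 15)
417*T(-6) - 11*(-8 + w(5, 1)) = 417*15 - 11*(-8 + (-4 + 5)) = 6255 - 11*(-8 + 1) = 6255 - 11*(-7) = 6255 - 1*(-77) = 6255 + 77 = 6332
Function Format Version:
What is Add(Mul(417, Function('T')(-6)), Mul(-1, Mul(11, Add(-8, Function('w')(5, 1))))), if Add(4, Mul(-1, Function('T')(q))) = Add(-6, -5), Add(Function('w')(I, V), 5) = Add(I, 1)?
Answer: 6332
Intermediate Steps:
Function('w')(I, V) = Add(-4, I) (Function('w')(I, V) = Add(-5, Add(I, 1)) = Add(-5, Add(1, I)) = Add(-4, I))
Function('T')(q) = 15 (Function('T')(q) = Add(4, Mul(-1, Add(-6, -5))) = Add(4, Mul(-1, -11)) = Add(4, 11) = 15)
Add(Mul(417, Function('T')(-6)), Mul(-1, Mul(11, Add(-8, Function('w')(5, 1))))) = Add(Mul(417, 15), Mul(-1, Mul(11, Add(-8, Add(-4, 5))))) = Add(6255, Mul(-1, Mul(11, Add(-8, 1)))) = Add(6255, Mul(-1, Mul(11, -7))) = Add(6255, Mul(-1, -77)) = Add(6255, 77) = 6332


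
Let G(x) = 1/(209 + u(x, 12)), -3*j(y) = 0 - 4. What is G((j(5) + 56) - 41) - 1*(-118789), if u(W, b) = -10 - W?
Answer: 65096375/548 ≈ 1.1879e+5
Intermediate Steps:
j(y) = 4/3 (j(y) = -(0 - 4)/3 = -⅓*(-4) = 4/3)
G(x) = 1/(199 - x) (G(x) = 1/(209 + (-10 - x)) = 1/(199 - x))
G((j(5) + 56) - 41) - 1*(-118789) = -1/(-199 + ((4/3 + 56) - 41)) - 1*(-118789) = -1/(-199 + (172/3 - 41)) + 118789 = -1/(-199 + 49/3) + 118789 = -1/(-548/3) + 118789 = -1*(-3/548) + 118789 = 3/548 + 118789 = 65096375/548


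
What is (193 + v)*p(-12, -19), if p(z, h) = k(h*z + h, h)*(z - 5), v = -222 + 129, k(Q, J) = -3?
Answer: 5100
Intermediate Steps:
v = -93
p(z, h) = 15 - 3*z (p(z, h) = -3*(z - 5) = -3*(-5 + z) = 15 - 3*z)
(193 + v)*p(-12, -19) = (193 - 93)*(15 - 3*(-12)) = 100*(15 + 36) = 100*51 = 5100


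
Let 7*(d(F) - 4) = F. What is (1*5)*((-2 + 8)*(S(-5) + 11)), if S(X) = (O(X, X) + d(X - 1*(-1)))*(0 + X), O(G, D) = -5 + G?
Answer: 9210/7 ≈ 1315.7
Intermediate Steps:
d(F) = 4 + F/7
S(X) = X*(-6/7 + 8*X/7) (S(X) = ((-5 + X) + (4 + (X - 1*(-1))/7))*(0 + X) = ((-5 + X) + (4 + (X + 1)/7))*X = ((-5 + X) + (4 + (1 + X)/7))*X = ((-5 + X) + (4 + (1/7 + X/7)))*X = ((-5 + X) + (29/7 + X/7))*X = (-6/7 + 8*X/7)*X = X*(-6/7 + 8*X/7))
(1*5)*((-2 + 8)*(S(-5) + 11)) = (1*5)*((-2 + 8)*((2/7)*(-5)*(-3 + 4*(-5)) + 11)) = 5*(6*((2/7)*(-5)*(-3 - 20) + 11)) = 5*(6*((2/7)*(-5)*(-23) + 11)) = 5*(6*(230/7 + 11)) = 5*(6*(307/7)) = 5*(1842/7) = 9210/7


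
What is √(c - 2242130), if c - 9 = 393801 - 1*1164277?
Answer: 3*I*√334733 ≈ 1735.7*I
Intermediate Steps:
c = -770467 (c = 9 + (393801 - 1*1164277) = 9 + (393801 - 1164277) = 9 - 770476 = -770467)
√(c - 2242130) = √(-770467 - 2242130) = √(-3012597) = 3*I*√334733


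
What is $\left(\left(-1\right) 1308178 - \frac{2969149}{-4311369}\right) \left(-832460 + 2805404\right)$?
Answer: $- \frac{1236385935913738128}{479041} \approx -2.581 \cdot 10^{12}$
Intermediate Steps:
$\left(\left(-1\right) 1308178 - \frac{2969149}{-4311369}\right) \left(-832460 + 2805404\right) = \left(-1308178 - - \frac{2969149}{4311369}\right) 1972944 = \left(-1308178 + \frac{2969149}{4311369}\right) 1972944 = \left(- \frac{5640035106533}{4311369}\right) 1972944 = - \frac{1236385935913738128}{479041}$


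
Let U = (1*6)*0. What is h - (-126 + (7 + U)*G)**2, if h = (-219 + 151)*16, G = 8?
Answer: -5988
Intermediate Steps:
U = 0 (U = 6*0 = 0)
h = -1088 (h = -68*16 = -1088)
h - (-126 + (7 + U)*G)**2 = -1088 - (-126 + (7 + 0)*8)**2 = -1088 - (-126 + 7*8)**2 = -1088 - (-126 + 56)**2 = -1088 - 1*(-70)**2 = -1088 - 1*4900 = -1088 - 4900 = -5988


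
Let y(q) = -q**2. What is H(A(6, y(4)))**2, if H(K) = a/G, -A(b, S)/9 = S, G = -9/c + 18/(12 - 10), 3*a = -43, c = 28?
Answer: 1449616/531441 ≈ 2.7277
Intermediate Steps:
a = -43/3 (a = (1/3)*(-43) = -43/3 ≈ -14.333)
G = 243/28 (G = -9/28 + 18/(12 - 10) = -9*1/28 + 18/2 = -9/28 + 18*(1/2) = -9/28 + 9 = 243/28 ≈ 8.6786)
A(b, S) = -9*S
H(K) = -1204/729 (H(K) = -43/(3*243/28) = -43/3*28/243 = -1204/729)
H(A(6, y(4)))**2 = (-1204/729)**2 = 1449616/531441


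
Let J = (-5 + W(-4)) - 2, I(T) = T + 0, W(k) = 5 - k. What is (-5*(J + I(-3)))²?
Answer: 25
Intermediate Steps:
I(T) = T
J = 2 (J = (-5 + (5 - 1*(-4))) - 2 = (-5 + (5 + 4)) - 2 = (-5 + 9) - 2 = 4 - 2 = 2)
(-5*(J + I(-3)))² = (-5*(2 - 3))² = (-5*(-1))² = 5² = 25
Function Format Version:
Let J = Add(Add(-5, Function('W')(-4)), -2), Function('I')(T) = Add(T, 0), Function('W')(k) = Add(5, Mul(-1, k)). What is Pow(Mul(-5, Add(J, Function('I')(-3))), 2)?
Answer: 25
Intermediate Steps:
Function('I')(T) = T
J = 2 (J = Add(Add(-5, Add(5, Mul(-1, -4))), -2) = Add(Add(-5, Add(5, 4)), -2) = Add(Add(-5, 9), -2) = Add(4, -2) = 2)
Pow(Mul(-5, Add(J, Function('I')(-3))), 2) = Pow(Mul(-5, Add(2, -3)), 2) = Pow(Mul(-5, -1), 2) = Pow(5, 2) = 25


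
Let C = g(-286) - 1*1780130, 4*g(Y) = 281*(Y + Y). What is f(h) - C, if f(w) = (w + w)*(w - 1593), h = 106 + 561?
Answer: 585029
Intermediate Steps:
h = 667
f(w) = 2*w*(-1593 + w) (f(w) = (2*w)*(-1593 + w) = 2*w*(-1593 + w))
g(Y) = 281*Y/2 (g(Y) = (281*(Y + Y))/4 = (281*(2*Y))/4 = (562*Y)/4 = 281*Y/2)
C = -1820313 (C = (281/2)*(-286) - 1*1780130 = -40183 - 1780130 = -1820313)
f(h) - C = 2*667*(-1593 + 667) - 1*(-1820313) = 2*667*(-926) + 1820313 = -1235284 + 1820313 = 585029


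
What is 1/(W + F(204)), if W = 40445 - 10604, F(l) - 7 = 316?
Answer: 1/30164 ≈ 3.3152e-5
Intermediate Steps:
F(l) = 323 (F(l) = 7 + 316 = 323)
W = 29841
1/(W + F(204)) = 1/(29841 + 323) = 1/30164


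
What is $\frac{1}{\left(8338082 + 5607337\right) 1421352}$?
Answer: $\frac{1}{19821349186488} \approx 5.0451 \cdot 10^{-14}$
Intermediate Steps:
$\frac{1}{\left(8338082 + 5607337\right) 1421352} = \frac{1}{13945419} \cdot \frac{1}{1421352} = \frac{1}{19821349186488}$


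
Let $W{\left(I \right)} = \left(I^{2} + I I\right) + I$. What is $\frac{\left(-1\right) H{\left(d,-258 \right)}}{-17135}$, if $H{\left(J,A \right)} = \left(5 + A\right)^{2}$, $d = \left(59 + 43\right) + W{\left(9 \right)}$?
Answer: $\frac{2783}{745} \approx 3.7356$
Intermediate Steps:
$W{\left(I \right)} = I + 2 I^{2}$ ($W{\left(I \right)} = \left(I^{2} + I^{2}\right) + I = 2 I^{2} + I = I + 2 I^{2}$)
$d = 273$ ($d = \left(59 + 43\right) + 9 \left(1 + 2 \cdot 9\right) = 102 + 9 \left(1 + 18\right) = 102 + 9 \cdot 19 = 102 + 171 = 273$)
$\frac{\left(-1\right) H{\left(d,-258 \right)}}{-17135} = \frac{\left(-1\right) \left(5 - 258\right)^{2}}{-17135} = - \left(-253\right)^{2} \left(- \frac{1}{17135}\right) = \left(-1\right) 64009 \left(- \frac{1}{17135}\right) = \left(-64009\right) \left(- \frac{1}{17135}\right) = \frac{2783}{745}$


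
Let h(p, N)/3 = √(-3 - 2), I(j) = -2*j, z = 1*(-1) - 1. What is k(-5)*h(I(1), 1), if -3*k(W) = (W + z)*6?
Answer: 42*I*√5 ≈ 93.915*I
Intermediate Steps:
z = -2 (z = -1 - 1 = -2)
k(W) = 4 - 2*W (k(W) = -(W - 2)*6/3 = -(-2 + W)*6/3 = -(-12 + 6*W)/3 = 4 - 2*W)
h(p, N) = 3*I*√5 (h(p, N) = 3*√(-3 - 2) = 3*√(-5) = 3*(I*√5) = 3*I*√5)
k(-5)*h(I(1), 1) = (4 - 2*(-5))*(3*I*√5) = (4 + 10)*(3*I*√5) = 14*(3*I*√5) = 42*I*√5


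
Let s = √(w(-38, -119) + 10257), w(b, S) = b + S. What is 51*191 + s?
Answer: 9741 + 10*√101 ≈ 9841.5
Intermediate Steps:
w(b, S) = S + b
s = 10*√101 (s = √((-119 - 38) + 10257) = √(-157 + 10257) = √10100 = 10*√101 ≈ 100.50)
51*191 + s = 51*191 + 10*√101 = 9741 + 10*√101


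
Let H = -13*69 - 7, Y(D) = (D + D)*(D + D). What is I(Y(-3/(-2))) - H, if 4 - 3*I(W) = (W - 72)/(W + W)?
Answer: 1813/2 ≈ 906.50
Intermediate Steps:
Y(D) = 4*D² (Y(D) = (2*D)*(2*D) = 4*D²)
I(W) = 4/3 - (-72 + W)/(6*W) (I(W) = 4/3 - (W - 72)/(3*(W + W)) = 4/3 - (-72 + W)/(3*(2*W)) = 4/3 - (-72 + W)*1/(2*W)/3 = 4/3 - (-72 + W)/(6*W))
H = -904 (H = -897 - 7 = -904)
I(Y(-3/(-2))) - H = (7/6 + 12/((4*(-3/(-2))²))) - 1*(-904) = (7/6 + 12/((4*(-3*(-½))²))) + 904 = (7/6 + 12/((4*(3/2)²))) + 904 = (7/6 + 12/((4*(9/4)))) + 904 = (7/6 + 12/9) + 904 = (7/6 + 12*(⅑)) + 904 = (7/6 + 4/3) + 904 = 5/2 + 904 = 1813/2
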